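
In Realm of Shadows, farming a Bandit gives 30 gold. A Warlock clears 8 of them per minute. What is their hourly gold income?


Gold per minute = 30 * 8 = 240
Gold per hour = 240 * 60 = 14400

14400 gold/hour


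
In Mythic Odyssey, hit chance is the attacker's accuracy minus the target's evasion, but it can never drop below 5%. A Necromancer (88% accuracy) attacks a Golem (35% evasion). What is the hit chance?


accuracy - evasion = 88 - 35 = 53
Apply floor: max(53, 5) = 53
Hit chance = 53%

53%


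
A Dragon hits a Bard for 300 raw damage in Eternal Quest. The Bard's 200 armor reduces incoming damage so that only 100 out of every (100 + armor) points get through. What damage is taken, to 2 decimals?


actual = 300 * 100 / (100 + 200)
= 300 * 100 / 300
= 30000 / 300
= 100.00

100.00 damage


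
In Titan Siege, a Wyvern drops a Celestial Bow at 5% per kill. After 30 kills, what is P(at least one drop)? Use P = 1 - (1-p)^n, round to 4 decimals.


P(at least one) = 1 - P(none) = 1 - (1-p)^n
p = 5/100 = 0.05
1 - p = 0.95
(1 - p)^30 = 0.95^30 = 0.214639
P(at least one) = 1 - 0.214639 = 0.7854

0.7854


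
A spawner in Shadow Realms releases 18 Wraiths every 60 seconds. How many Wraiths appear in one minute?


Spawns per minute = count * (60 / interval)
= 18 * (60 / 60)
= 18 * 1.0
= 18.0

18.0 per minute


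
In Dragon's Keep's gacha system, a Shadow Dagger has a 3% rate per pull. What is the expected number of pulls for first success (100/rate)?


Expected pulls for a geometric distribution = 1/p = 100 / rate%
= 100 / 3
= 33.33

33.33 pulls


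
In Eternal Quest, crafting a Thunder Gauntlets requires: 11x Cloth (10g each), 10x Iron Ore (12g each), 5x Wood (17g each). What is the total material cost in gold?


Cost breakdown:
  Cloth: 11 * 10 = 110
  Iron Ore: 10 * 12 = 120
  Wood: 5 * 17 = 85
Total = 110 + 120 + 85 = 315

315 gold


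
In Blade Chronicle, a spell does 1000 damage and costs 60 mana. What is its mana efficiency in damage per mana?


Efficiency = damage / mana
= 1000 / 60
= 16.67

16.67 dmg/mana


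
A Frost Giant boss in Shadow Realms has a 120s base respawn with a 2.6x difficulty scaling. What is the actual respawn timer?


Respawn time = base * multiplier
= 120 * 2.6
= 312.0 seconds

312.0 seconds


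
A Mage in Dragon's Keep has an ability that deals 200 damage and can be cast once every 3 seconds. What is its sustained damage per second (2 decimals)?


DPS = damage / cooldown
= 200 / 3
= 66.67

66.67 DPS


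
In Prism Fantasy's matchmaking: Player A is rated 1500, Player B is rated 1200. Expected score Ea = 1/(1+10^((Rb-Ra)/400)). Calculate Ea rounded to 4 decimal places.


Elo expected score: Ea = 1/(1 + 10^((Rb-Ra)/400))
Rb - Ra = 1200 - 1500 = -300
(Rb-Ra)/400 = -300/400 = -0.75
10^-0.75 = 0.177828
Ea = 1/(1 + 0.177828) = 1/1.177828 = 0.8490

0.8490


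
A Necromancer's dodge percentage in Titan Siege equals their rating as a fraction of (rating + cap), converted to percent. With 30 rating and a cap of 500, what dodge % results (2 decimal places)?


dodge% = 30 / (30 + 500) * 100
= 30 / 530 * 100
= 0.056604 * 100
= 5.66%

5.66%


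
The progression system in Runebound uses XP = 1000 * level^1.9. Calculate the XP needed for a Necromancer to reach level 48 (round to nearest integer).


XP = 1000 * level^1.9
Substitute level = 48:
XP = 1000 * 48^1.9
= 1000 * 1564.438
= 1564438

1564438 XP


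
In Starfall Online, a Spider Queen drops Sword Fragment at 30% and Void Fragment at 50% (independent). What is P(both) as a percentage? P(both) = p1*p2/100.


For independent events, P(both) = P(A) * P(B)
= 30% * 50%
= 1500 / 100 %
= 15.0%

15.0%


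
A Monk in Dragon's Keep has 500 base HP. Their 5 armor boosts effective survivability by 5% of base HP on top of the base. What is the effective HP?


EHP = 500 * (1 + 5/100)
= 500 * (1 + 0.05)
= 500 * 1.05
= 525.0

525.0 EHP


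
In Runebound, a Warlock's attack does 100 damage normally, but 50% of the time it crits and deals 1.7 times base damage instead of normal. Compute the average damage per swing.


E[dmg] = base * (1 + crit_chance * (crit_mult - 1))
cc as decimal = 50/100 = 0.5
cm - 1 = 1.7 - 1 = 0.7
Bonus factor = 0.5 * 0.7 = 0.35
Total multiplier = 1 + 0.35 = 1.35
Expected damage = 100 * 1.35 = 135.00

135.00 damage


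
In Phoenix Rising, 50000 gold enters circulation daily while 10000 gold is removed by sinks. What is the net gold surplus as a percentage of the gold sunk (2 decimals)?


Net gold = 50000 - 10000 = 40000
Inflation rate = net / sunk * 100 = 40000 / 10000 * 100
= 4.0 * 100
= 400.00%

400.00%


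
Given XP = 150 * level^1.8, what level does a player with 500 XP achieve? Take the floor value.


XP = 150 * level^1.8, so level = (XP / 150)^(1/1.8)
= (500 / 150)^(1/1.8)
= 3.3333^0.5556
= 1.952
Floor: level = 1

level 1


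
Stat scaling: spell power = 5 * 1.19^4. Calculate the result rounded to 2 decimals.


value = base * growth^level
= 5 * 1.19^4
= 5 * 2.005339
= 10.03

10.03 spell power


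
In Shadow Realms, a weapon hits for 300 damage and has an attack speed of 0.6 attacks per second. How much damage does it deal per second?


DPS = damage * attack_speed
= 300 * 0.6
= 180.0

180.0 DPS


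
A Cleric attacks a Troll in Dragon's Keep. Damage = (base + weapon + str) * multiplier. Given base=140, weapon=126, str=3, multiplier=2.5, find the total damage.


Sum base + weapon + str = 140 + 126 + 3 = 269
Multiply by 2.5:
269 * 2.5 = 672.5

672.5 damage


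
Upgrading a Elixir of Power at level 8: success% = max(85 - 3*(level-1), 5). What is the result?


raw_rate = 85 - 3 * (8 - 1)
= 85 - 3 * 7
= 85 - 21
= 64
Apply floor: max(64, 5) = 64%

64%


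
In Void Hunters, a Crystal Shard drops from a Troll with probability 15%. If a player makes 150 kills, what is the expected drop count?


Expected drops = kills * (drop_rate / 100)
= 150 * (15 / 100)
= 150 * 0.15
= 22.5

22.5 drops


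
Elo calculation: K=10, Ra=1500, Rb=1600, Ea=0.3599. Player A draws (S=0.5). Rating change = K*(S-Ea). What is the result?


Elo update: delta = K * (S - Ea), where S = 0.5 (draws)
S - Ea = 0.5 - 0.3599 = 0.1401
Rating change = 10 * 0.1401
= 1.40

1.40 rating points


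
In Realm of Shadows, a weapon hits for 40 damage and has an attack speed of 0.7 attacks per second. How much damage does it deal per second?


DPS = damage * attack_speed
= 40 * 0.7
= 28.0

28.0 DPS


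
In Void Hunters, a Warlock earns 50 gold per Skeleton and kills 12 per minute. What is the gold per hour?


Gold per minute = 50 * 12 = 600
Gold per hour = 600 * 60 = 36000

36000 gold/hour


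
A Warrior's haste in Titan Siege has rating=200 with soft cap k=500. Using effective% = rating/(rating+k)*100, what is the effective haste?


effective% = rating / (rating + k) * 100
= 200 / (200 + 500) * 100
= 200 / 700 * 100
= 0.285714 * 100
= 28.57%

28.57%


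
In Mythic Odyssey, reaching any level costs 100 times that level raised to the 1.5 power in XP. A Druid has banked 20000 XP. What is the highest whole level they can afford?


XP = 100 * level^1.5, so level = (XP / 100)^(1/1.5)
= (20000 / 100)^(1/1.5)
= 200.0^0.6667
= 34.1995
Floor: level = 34

level 34


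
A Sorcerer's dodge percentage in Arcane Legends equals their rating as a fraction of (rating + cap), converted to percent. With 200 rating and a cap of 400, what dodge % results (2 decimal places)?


dodge% = 200 / (200 + 400) * 100
= 200 / 600 * 100
= 0.333333 * 100
= 33.33%

33.33%


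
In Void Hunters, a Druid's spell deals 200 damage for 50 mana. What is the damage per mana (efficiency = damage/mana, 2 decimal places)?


Efficiency = damage / mana
= 200 / 50
= 4.00

4.00 dmg/mana


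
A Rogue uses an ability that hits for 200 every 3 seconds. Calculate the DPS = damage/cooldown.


DPS = damage / cooldown
= 200 / 3
= 66.67

66.67 DPS


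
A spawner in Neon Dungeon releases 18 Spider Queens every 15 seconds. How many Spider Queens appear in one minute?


Spawns per minute = count * (60 / interval)
= 18 * (60 / 15)
= 18 * 4.0
= 72.0

72.0 per minute


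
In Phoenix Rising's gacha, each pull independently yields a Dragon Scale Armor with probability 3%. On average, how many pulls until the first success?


Expected pulls for a geometric distribution = 1/p = 100 / rate%
= 100 / 3
= 33.33

33.33 pulls


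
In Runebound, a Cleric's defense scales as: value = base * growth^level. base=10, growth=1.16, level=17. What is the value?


value = base * growth^level
= 10 * 1.16^17
= 10 * 12.467685
= 124.68

124.68 defense


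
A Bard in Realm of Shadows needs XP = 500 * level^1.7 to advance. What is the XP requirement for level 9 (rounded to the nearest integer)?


XP = 500 * level^1.7
Substitute level = 9:
XP = 500 * 9^1.7
= 500 * 41.8998
= 20950

20950 XP


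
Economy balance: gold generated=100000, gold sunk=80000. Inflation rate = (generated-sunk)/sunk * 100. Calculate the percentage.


Net gold = 100000 - 80000 = 20000
Inflation rate = net / sunk * 100 = 20000 / 80000 * 100
= 0.25 * 100
= 25.00%

25.00%


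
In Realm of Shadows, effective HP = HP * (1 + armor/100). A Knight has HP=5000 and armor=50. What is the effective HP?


EHP = 5000 * (1 + 50/100)
= 5000 * (1 + 0.5)
= 5000 * 1.5
= 7500.0

7500.0 EHP


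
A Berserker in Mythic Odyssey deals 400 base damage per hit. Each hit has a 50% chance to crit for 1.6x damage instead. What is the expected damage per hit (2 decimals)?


E[dmg] = base * (1 + crit_chance * (crit_mult - 1))
cc as decimal = 50/100 = 0.5
cm - 1 = 1.6 - 1 = 0.6
Bonus factor = 0.5 * 0.6 = 0.3
Total multiplier = 1 + 0.3 = 1.3
Expected damage = 400 * 1.3 = 520.00

520.00 damage


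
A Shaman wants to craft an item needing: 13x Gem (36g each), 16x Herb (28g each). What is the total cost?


Cost breakdown:
  Gem: 13 * 36 = 468
  Herb: 16 * 28 = 448
Total = 468 + 448 = 916

916 gold


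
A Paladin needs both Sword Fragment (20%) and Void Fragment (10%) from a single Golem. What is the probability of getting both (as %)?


For independent events, P(both) = P(A) * P(B)
= 20% * 10%
= 200 / 100 %
= 2.0%

2.0%


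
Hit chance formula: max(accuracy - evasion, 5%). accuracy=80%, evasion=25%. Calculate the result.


accuracy - evasion = 80 - 25 = 55
Apply floor: max(55, 5) = 55
Hit chance = 55%

55%


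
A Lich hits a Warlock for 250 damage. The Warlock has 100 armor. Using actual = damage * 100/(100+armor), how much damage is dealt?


actual = 250 * 100 / (100 + 100)
= 250 * 100 / 200
= 25000 / 200
= 125.00

125.00 damage


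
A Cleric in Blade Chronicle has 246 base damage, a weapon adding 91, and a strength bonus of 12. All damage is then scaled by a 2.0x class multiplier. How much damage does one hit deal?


Sum base + weapon + str = 246 + 91 + 12 = 349
Multiply by 2.0:
349 * 2.0 = 698.0

698.0 damage


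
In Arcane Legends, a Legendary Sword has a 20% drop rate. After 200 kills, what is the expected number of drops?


Expected drops = kills * (drop_rate / 100)
= 200 * (20 / 100)
= 200 * 0.2
= 40.0

40.0 drops


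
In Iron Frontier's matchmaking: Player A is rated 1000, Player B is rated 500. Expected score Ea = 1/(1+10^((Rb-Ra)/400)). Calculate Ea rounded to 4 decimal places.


Elo expected score: Ea = 1/(1 + 10^((Rb-Ra)/400))
Rb - Ra = 500 - 1000 = -500
(Rb-Ra)/400 = -500/400 = -1.25
10^-1.25 = 0.056234
Ea = 1/(1 + 0.056234) = 1/1.056234 = 0.9468

0.9468


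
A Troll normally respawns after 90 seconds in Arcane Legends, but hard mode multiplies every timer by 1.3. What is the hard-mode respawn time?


Respawn time = base * multiplier
= 90 * 1.3
= 117.0 seconds

117.0 seconds


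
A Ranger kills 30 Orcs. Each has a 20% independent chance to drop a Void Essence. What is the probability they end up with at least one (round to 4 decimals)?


P(at least one) = 1 - P(none) = 1 - (1-p)^n
p = 20/100 = 0.2
1 - p = 0.8
(1 - p)^30 = 0.8^30 = 0.001238
P(at least one) = 1 - 0.001238 = 0.9988

0.9988


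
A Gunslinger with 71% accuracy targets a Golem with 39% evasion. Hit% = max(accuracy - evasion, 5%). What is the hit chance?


accuracy - evasion = 71 - 39 = 32
Apply floor: max(32, 5) = 32
Hit chance = 32%

32%


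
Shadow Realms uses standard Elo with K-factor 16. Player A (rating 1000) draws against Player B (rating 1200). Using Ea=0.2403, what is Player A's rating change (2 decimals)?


Elo update: delta = K * (S - Ea), where S = 0.5 (draws)
S - Ea = 0.5 - 0.2403 = 0.2597
Rating change = 16 * 0.2597
= 4.16

4.16 rating points


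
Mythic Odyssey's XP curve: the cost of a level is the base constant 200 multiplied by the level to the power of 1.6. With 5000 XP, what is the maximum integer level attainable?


XP = 200 * level^1.6, so level = (XP / 200)^(1/1.6)
= (5000 / 200)^(1/1.6)
= 25.0^0.625
= 7.4767
Floor: level = 7

level 7


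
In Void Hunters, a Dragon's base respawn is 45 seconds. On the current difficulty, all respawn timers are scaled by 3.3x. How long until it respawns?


Respawn time = base * multiplier
= 45 * 3.3
= 148.5 seconds

148.5 seconds


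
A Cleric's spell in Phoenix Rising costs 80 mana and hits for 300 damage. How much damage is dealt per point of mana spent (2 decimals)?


Efficiency = damage / mana
= 300 / 80
= 3.75

3.75 dmg/mana


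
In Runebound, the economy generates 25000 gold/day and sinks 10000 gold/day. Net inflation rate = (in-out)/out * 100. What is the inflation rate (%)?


Net gold = 25000 - 10000 = 15000
Inflation rate = net / sunk * 100 = 15000 / 10000 * 100
= 1.5 * 100
= 150.00%

150.00%


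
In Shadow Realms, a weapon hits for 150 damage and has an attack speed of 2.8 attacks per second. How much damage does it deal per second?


DPS = damage * attack_speed
= 150 * 2.8
= 420.0

420.0 DPS


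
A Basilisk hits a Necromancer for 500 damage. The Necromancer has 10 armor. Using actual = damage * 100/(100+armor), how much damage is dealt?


actual = 500 * 100 / (100 + 10)
= 500 * 100 / 110
= 50000 / 110
= 454.55

454.55 damage


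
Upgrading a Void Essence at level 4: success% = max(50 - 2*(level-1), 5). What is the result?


raw_rate = 50 - 2 * (4 - 1)
= 50 - 2 * 3
= 50 - 6
= 44
Apply floor: max(44, 5) = 44%

44%


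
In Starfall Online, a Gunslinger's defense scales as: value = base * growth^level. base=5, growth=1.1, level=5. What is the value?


value = base * growth^level
= 5 * 1.1^5
= 5 * 1.61051
= 8.05

8.05 defense


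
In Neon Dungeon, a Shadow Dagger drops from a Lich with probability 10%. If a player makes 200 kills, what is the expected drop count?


Expected drops = kills * (drop_rate / 100)
= 200 * (10 / 100)
= 200 * 0.1
= 20.0

20.0 drops


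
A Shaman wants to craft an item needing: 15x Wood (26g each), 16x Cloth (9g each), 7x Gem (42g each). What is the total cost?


Cost breakdown:
  Wood: 15 * 26 = 390
  Cloth: 16 * 9 = 144
  Gem: 7 * 42 = 294
Total = 390 + 144 + 294 = 828

828 gold


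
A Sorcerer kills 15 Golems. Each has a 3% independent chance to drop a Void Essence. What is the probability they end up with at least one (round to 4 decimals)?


P(at least one) = 1 - P(none) = 1 - (1-p)^n
p = 3/100 = 0.03
1 - p = 0.97
(1 - p)^15 = 0.97^15 = 0.633251
P(at least one) = 1 - 0.633251 = 0.3667

0.3667


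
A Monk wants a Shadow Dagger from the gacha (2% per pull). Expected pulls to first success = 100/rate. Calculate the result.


Expected pulls for a geometric distribution = 1/p = 100 / rate%
= 100 / 2
= 50.0

50.0 pulls


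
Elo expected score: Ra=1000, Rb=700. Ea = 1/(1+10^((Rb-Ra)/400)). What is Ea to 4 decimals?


Elo expected score: Ea = 1/(1 + 10^((Rb-Ra)/400))
Rb - Ra = 700 - 1000 = -300
(Rb-Ra)/400 = -300/400 = -0.75
10^-0.75 = 0.177828
Ea = 1/(1 + 0.177828) = 1/1.177828 = 0.8490

0.8490


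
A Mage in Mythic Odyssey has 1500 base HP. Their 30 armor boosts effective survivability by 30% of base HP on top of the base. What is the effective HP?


EHP = 1500 * (1 + 30/100)
= 1500 * (1 + 0.3)
= 1500 * 1.3
= 1950.0

1950.0 EHP


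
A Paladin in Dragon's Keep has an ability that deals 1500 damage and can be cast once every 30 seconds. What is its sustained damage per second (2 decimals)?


DPS = damage / cooldown
= 1500 / 30
= 50.00

50.00 DPS


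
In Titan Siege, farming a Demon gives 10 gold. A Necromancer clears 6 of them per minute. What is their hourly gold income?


Gold per minute = 10 * 6 = 60
Gold per hour = 60 * 60 = 3600

3600 gold/hour


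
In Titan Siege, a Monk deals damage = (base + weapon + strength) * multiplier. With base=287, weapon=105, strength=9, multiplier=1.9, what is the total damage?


Sum base + weapon + str = 287 + 105 + 9 = 401
Multiply by 1.9:
401 * 1.9 = 761.9

761.9 damage


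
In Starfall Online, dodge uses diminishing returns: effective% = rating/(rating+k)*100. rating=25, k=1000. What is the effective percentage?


effective% = rating / (rating + k) * 100
= 25 / (25 + 1000) * 100
= 25 / 1025 * 100
= 0.02439 * 100
= 2.44%

2.44%


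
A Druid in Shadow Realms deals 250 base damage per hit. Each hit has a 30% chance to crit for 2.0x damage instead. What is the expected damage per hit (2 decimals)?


E[dmg] = base * (1 + crit_chance * (crit_mult - 1))
cc as decimal = 30/100 = 0.3
cm - 1 = 2.0 - 1 = 1.0
Bonus factor = 0.3 * 1.0 = 0.3
Total multiplier = 1 + 0.3 = 1.3
Expected damage = 250 * 1.3 = 325.00

325.00 damage


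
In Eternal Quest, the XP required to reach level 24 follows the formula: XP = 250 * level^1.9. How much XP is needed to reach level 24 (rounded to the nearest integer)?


XP = 250 * level^1.9
Substitute level = 24:
XP = 250 * 24^1.9
= 250 * 419.1808
= 104795

104795 XP


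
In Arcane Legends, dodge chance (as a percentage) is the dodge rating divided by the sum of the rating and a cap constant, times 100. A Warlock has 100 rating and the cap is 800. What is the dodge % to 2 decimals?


dodge% = 100 / (100 + 800) * 100
= 100 / 900 * 100
= 0.111111 * 100
= 11.11%

11.11%


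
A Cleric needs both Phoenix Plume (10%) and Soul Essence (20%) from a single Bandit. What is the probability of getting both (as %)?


For independent events, P(both) = P(A) * P(B)
= 10% * 20%
= 200 / 100 %
= 2.0%

2.0%


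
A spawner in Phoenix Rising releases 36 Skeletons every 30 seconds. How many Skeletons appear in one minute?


Spawns per minute = count * (60 / interval)
= 36 * (60 / 30)
= 36 * 2.0
= 72.0

72.0 per minute


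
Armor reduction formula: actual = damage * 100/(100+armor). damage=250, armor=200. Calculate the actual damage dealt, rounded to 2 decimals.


actual = 250 * 100 / (100 + 200)
= 250 * 100 / 300
= 25000 / 300
= 83.33

83.33 damage


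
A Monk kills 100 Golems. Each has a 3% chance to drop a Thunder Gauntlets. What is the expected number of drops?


Expected drops = kills * (drop_rate / 100)
= 100 * (3 / 100)
= 100 * 0.03
= 3.0

3.0 drops


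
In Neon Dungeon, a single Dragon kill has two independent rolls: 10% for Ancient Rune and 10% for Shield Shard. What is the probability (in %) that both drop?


For independent events, P(both) = P(A) * P(B)
= 10% * 10%
= 100 / 100 %
= 1.0%

1.0%


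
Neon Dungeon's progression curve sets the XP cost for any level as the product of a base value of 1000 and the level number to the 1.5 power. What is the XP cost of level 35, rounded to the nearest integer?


XP = 1000 * level^1.5
Substitute level = 35:
XP = 1000 * 35^1.5
= 1000 * 207.0628
= 207063

207063 XP


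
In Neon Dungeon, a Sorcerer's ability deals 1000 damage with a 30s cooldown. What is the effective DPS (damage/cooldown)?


DPS = damage / cooldown
= 1000 / 30
= 33.33

33.33 DPS


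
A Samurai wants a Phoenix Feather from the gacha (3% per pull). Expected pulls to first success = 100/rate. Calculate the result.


Expected pulls for a geometric distribution = 1/p = 100 / rate%
= 100 / 3
= 33.33

33.33 pulls


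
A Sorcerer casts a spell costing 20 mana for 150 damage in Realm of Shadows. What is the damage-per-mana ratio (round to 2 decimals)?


Efficiency = damage / mana
= 150 / 20
= 7.50

7.50 dmg/mana


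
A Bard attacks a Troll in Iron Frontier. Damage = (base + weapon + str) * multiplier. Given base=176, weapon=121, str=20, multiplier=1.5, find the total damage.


Sum base + weapon + str = 176 + 121 + 20 = 317
Multiply by 1.5:
317 * 1.5 = 475.5

475.5 damage


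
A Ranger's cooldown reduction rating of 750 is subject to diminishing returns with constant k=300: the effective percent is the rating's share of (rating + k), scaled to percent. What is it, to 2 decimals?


effective% = rating / (rating + k) * 100
= 750 / (750 + 300) * 100
= 750 / 1050 * 100
= 0.714286 * 100
= 71.43%

71.43%


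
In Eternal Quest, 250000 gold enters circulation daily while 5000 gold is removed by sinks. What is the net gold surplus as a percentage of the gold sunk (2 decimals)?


Net gold = 250000 - 5000 = 245000
Inflation rate = net / sunk * 100 = 245000 / 5000 * 100
= 49.0 * 100
= 4900.00%

4900.00%


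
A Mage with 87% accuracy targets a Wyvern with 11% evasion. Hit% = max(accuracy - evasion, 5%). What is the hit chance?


accuracy - evasion = 87 - 11 = 76
Apply floor: max(76, 5) = 76
Hit chance = 76%

76%


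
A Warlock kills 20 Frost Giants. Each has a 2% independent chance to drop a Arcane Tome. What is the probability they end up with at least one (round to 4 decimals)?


P(at least one) = 1 - P(none) = 1 - (1-p)^n
p = 2/100 = 0.02
1 - p = 0.98
(1 - p)^20 = 0.98^20 = 0.667608
P(at least one) = 1 - 0.667608 = 0.3324

0.3324


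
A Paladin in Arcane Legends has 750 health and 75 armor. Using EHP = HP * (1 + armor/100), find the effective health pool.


EHP = 750 * (1 + 75/100)
= 750 * (1 + 0.75)
= 750 * 1.75
= 1312.5

1312.5 EHP


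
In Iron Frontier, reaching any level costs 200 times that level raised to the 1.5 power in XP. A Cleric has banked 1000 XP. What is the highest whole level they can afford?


XP = 200 * level^1.5, so level = (XP / 200)^(1/1.5)
= (1000 / 200)^(1/1.5)
= 5.0^0.6667
= 2.924
Floor: level = 2

level 2


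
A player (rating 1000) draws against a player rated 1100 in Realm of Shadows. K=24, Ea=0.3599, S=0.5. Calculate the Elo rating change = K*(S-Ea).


Elo update: delta = K * (S - Ea), where S = 0.5 (draws)
S - Ea = 0.5 - 0.3599 = 0.1401
Rating change = 24 * 0.1401
= 3.36

3.36 rating points


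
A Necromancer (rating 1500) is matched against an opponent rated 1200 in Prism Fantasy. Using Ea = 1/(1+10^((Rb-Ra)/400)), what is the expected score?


Elo expected score: Ea = 1/(1 + 10^((Rb-Ra)/400))
Rb - Ra = 1200 - 1500 = -300
(Rb-Ra)/400 = -300/400 = -0.75
10^-0.75 = 0.177828
Ea = 1/(1 + 0.177828) = 1/1.177828 = 0.8490

0.8490


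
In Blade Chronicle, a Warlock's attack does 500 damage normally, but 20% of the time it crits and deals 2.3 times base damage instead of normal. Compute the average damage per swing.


E[dmg] = base * (1 + crit_chance * (crit_mult - 1))
cc as decimal = 20/100 = 0.2
cm - 1 = 2.3 - 1 = 1.3
Bonus factor = 0.2 * 1.3 = 0.26
Total multiplier = 1 + 0.26 = 1.26
Expected damage = 500 * 1.26 = 630.00

630.00 damage


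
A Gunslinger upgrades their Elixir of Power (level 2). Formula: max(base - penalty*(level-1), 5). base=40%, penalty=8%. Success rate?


raw_rate = 40 - 8 * (2 - 1)
= 40 - 8 * 1
= 40 - 8
= 32
Apply floor: max(32, 5) = 32%

32%


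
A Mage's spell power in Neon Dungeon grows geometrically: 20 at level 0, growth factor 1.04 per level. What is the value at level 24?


value = base * growth^level
= 20 * 1.04^24
= 20 * 2.563304
= 51.27

51.27 spell power


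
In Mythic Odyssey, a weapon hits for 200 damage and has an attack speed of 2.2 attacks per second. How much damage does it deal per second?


DPS = damage * attack_speed
= 200 * 2.2
= 440.0

440.0 DPS


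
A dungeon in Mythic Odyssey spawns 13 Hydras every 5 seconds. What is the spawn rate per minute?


Spawns per minute = count * (60 / interval)
= 13 * (60 / 5)
= 13 * 12.0
= 156.0

156.0 per minute


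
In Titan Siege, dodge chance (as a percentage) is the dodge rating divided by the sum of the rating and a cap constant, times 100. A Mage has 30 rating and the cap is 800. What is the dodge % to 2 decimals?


dodge% = 30 / (30 + 800) * 100
= 30 / 830 * 100
= 0.036145 * 100
= 3.61%

3.61%


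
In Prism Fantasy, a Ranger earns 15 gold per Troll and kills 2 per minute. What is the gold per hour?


Gold per minute = 15 * 2 = 30
Gold per hour = 30 * 60 = 1800

1800 gold/hour


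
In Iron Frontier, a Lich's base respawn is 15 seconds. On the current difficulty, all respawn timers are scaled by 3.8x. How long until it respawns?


Respawn time = base * multiplier
= 15 * 3.8
= 57.0 seconds

57.0 seconds


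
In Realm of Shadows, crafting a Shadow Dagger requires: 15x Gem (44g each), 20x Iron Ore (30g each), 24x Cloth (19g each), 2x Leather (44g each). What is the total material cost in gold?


Cost breakdown:
  Gem: 15 * 44 = 660
  Iron Ore: 20 * 30 = 600
  Cloth: 24 * 19 = 456
  Leather: 2 * 44 = 88
Total = 660 + 600 + 456 + 88 = 1804

1804 gold


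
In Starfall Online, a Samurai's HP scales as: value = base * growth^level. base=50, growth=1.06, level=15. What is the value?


value = base * growth^level
= 50 * 1.06^15
= 50 * 2.396558
= 119.83

119.83 HP


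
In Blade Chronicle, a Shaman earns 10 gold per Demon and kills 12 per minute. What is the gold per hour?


Gold per minute = 10 * 12 = 120
Gold per hour = 120 * 60 = 7200

7200 gold/hour


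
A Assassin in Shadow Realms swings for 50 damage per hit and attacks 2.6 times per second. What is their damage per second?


DPS = damage * attack_speed
= 50 * 2.6
= 130.0

130.0 DPS


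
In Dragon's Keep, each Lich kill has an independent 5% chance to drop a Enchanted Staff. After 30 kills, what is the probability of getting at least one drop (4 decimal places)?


P(at least one) = 1 - P(none) = 1 - (1-p)^n
p = 5/100 = 0.05
1 - p = 0.95
(1 - p)^30 = 0.95^30 = 0.214639
P(at least one) = 1 - 0.214639 = 0.7854

0.7854


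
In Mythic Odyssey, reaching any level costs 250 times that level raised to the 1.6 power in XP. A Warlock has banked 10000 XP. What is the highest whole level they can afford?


XP = 250 * level^1.6, so level = (XP / 250)^(1/1.6)
= (10000 / 250)^(1/1.6)
= 40.0^0.625
= 10.0297
Floor: level = 10

level 10


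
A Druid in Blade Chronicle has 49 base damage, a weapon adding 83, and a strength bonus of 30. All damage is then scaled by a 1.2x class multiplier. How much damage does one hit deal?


Sum base + weapon + str = 49 + 83 + 30 = 162
Multiply by 1.2:
162 * 1.2 = 194.4

194.4 damage


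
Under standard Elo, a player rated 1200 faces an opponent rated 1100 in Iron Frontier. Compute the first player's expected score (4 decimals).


Elo expected score: Ea = 1/(1 + 10^((Rb-Ra)/400))
Rb - Ra = 1100 - 1200 = -100
(Rb-Ra)/400 = -100/400 = -0.25
10^-0.25 = 0.562341
Ea = 1/(1 + 0.562341) = 1/1.562341 = 0.6401

0.6401


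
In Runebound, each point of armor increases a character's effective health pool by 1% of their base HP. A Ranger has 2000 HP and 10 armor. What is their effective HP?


EHP = 2000 * (1 + 10/100)
= 2000 * (1 + 0.1)
= 2000 * 1.1
= 2200.0

2200.0 EHP


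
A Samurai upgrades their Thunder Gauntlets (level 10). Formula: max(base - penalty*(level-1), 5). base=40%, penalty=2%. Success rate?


raw_rate = 40 - 2 * (10 - 1)
= 40 - 2 * 9
= 40 - 18
= 22
Apply floor: max(22, 5) = 22%

22%


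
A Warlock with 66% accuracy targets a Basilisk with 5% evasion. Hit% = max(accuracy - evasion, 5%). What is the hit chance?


accuracy - evasion = 66 - 5 = 61
Apply floor: max(61, 5) = 61
Hit chance = 61%

61%


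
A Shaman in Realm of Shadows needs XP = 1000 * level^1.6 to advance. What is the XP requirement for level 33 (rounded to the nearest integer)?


XP = 1000 * level^1.6
Substitute level = 33:
XP = 1000 * 33^1.6
= 1000 * 268.9195
= 268920

268920 XP


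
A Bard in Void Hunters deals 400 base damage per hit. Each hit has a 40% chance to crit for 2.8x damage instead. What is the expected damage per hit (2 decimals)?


E[dmg] = base * (1 + crit_chance * (crit_mult - 1))
cc as decimal = 40/100 = 0.4
cm - 1 = 2.8 - 1 = 1.8
Bonus factor = 0.4 * 1.8 = 0.72
Total multiplier = 1 + 0.72 = 1.72
Expected damage = 400 * 1.72 = 688.00

688.00 damage


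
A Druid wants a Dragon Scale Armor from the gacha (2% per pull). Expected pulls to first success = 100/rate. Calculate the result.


Expected pulls for a geometric distribution = 1/p = 100 / rate%
= 100 / 2
= 50.0

50.0 pulls


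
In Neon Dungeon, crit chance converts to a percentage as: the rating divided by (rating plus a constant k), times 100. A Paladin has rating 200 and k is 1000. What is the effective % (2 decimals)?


effective% = rating / (rating + k) * 100
= 200 / (200 + 1000) * 100
= 200 / 1200 * 100
= 0.166667 * 100
= 16.67%

16.67%


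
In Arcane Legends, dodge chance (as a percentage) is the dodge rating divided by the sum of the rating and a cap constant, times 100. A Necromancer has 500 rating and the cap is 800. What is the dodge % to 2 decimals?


dodge% = 500 / (500 + 800) * 100
= 500 / 1300 * 100
= 0.384615 * 100
= 38.46%

38.46%


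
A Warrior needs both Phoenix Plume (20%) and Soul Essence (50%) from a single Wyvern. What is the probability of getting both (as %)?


For independent events, P(both) = P(A) * P(B)
= 20% * 50%
= 1000 / 100 %
= 10.0%

10.0%


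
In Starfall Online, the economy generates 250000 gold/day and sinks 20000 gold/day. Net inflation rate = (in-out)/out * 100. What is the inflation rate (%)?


Net gold = 250000 - 20000 = 230000
Inflation rate = net / sunk * 100 = 230000 / 20000 * 100
= 11.5 * 100
= 1150.00%

1150.00%


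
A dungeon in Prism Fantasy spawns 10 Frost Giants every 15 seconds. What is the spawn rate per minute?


Spawns per minute = count * (60 / interval)
= 10 * (60 / 15)
= 10 * 4.0
= 40.0

40.0 per minute


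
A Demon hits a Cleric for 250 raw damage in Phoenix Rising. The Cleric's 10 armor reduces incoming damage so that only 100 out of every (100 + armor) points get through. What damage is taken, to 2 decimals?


actual = 250 * 100 / (100 + 10)
= 250 * 100 / 110
= 25000 / 110
= 227.27

227.27 damage


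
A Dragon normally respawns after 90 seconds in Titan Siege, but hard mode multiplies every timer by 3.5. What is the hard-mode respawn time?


Respawn time = base * multiplier
= 90 * 3.5
= 315.0 seconds

315.0 seconds


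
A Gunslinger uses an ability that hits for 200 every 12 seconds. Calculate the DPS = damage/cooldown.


DPS = damage / cooldown
= 200 / 12
= 16.67

16.67 DPS


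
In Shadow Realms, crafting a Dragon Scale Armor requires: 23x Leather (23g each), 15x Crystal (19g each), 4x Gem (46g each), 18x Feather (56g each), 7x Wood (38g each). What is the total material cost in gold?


Cost breakdown:
  Leather: 23 * 23 = 529
  Crystal: 15 * 19 = 285
  Gem: 4 * 46 = 184
  Feather: 18 * 56 = 1008
  Wood: 7 * 38 = 266
Total = 529 + 285 + 184 + 1008 + 266 = 2272

2272 gold


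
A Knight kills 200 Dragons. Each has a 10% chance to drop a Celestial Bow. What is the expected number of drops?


Expected drops = kills * (drop_rate / 100)
= 200 * (10 / 100)
= 200 * 0.1
= 20.0

20.0 drops


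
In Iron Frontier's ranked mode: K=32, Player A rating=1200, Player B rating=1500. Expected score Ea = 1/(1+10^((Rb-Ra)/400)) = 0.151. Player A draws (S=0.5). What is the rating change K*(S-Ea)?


Elo update: delta = K * (S - Ea), where S = 0.5 (draws)
S - Ea = 0.5 - 0.151 = 0.349
Rating change = 32 * 0.349
= 11.17

11.17 rating points


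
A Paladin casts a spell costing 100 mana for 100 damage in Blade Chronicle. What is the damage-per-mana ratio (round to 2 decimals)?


Efficiency = damage / mana
= 100 / 100
= 1.00

1.00 dmg/mana


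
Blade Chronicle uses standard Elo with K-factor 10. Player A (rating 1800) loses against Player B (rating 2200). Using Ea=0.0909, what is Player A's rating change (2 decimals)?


Elo update: delta = K * (S - Ea), where S = 0 (loses)
S - Ea = 0 - 0.0909 = -0.0909
Rating change = 10 * -0.0909
= -0.91

-0.91 rating points


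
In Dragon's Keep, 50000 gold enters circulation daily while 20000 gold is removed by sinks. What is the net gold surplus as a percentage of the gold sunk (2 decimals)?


Net gold = 50000 - 20000 = 30000
Inflation rate = net / sunk * 100 = 30000 / 20000 * 100
= 1.5 * 100
= 150.00%

150.00%


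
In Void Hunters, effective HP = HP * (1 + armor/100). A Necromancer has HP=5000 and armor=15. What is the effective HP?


EHP = 5000 * (1 + 15/100)
= 5000 * (1 + 0.15)
= 5000 * 1.15
= 5750.0

5750.0 EHP


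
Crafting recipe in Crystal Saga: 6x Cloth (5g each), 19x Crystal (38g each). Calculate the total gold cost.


Cost breakdown:
  Cloth: 6 * 5 = 30
  Crystal: 19 * 38 = 722
Total = 30 + 722 = 752

752 gold


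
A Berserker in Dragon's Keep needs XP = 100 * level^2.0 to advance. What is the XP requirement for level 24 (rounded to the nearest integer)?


XP = 100 * level^2.0
Substitute level = 24:
XP = 100 * 24^2.0
= 100 * 576.0
= 57600

57600 XP


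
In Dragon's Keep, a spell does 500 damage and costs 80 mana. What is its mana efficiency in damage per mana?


Efficiency = damage / mana
= 500 / 80
= 6.25

6.25 dmg/mana


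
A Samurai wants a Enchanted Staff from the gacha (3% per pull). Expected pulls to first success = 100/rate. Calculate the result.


Expected pulls for a geometric distribution = 1/p = 100 / rate%
= 100 / 3
= 33.33

33.33 pulls


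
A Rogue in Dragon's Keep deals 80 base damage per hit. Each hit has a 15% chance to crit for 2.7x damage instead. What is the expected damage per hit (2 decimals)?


E[dmg] = base * (1 + crit_chance * (crit_mult - 1))
cc as decimal = 15/100 = 0.15
cm - 1 = 2.7 - 1 = 1.7
Bonus factor = 0.15 * 1.7 = 0.255
Total multiplier = 1 + 0.255 = 1.255
Expected damage = 80 * 1.255 = 100.40

100.40 damage


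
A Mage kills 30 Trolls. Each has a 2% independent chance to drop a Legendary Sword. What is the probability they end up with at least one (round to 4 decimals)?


P(at least one) = 1 - P(none) = 1 - (1-p)^n
p = 2/100 = 0.02
1 - p = 0.98
(1 - p)^30 = 0.98^30 = 0.545484
P(at least one) = 1 - 0.545484 = 0.4545

0.4545


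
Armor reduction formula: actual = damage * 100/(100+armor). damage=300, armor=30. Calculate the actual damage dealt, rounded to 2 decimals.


actual = 300 * 100 / (100 + 30)
= 300 * 100 / 130
= 30000 / 130
= 230.77

230.77 damage


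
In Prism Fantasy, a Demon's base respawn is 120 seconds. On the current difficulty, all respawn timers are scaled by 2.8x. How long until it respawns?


Respawn time = base * multiplier
= 120 * 2.8
= 336.0 seconds

336.0 seconds


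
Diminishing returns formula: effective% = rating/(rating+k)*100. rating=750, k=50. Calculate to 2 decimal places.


effective% = rating / (rating + k) * 100
= 750 / (750 + 50) * 100
= 750 / 800 * 100
= 0.9375 * 100
= 93.75%

93.75%


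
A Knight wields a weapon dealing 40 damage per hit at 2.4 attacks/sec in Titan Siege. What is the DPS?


DPS = damage * attack_speed
= 40 * 2.4
= 96.0

96.0 DPS


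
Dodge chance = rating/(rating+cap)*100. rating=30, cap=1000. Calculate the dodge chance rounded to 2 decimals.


dodge% = 30 / (30 + 1000) * 100
= 30 / 1030 * 100
= 0.029126 * 100
= 2.91%

2.91%


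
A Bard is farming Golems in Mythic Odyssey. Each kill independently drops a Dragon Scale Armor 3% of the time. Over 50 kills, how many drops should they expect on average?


Expected drops = kills * (drop_rate / 100)
= 50 * (3 / 100)
= 50 * 0.03
= 1.5

1.5 drops


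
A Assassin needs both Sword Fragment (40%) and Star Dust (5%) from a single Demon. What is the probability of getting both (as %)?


For independent events, P(both) = P(A) * P(B)
= 40% * 5%
= 200 / 100 %
= 2.0%

2.0%


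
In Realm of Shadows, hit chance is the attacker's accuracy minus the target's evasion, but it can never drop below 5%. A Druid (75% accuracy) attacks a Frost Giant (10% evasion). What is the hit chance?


accuracy - evasion = 75 - 10 = 65
Apply floor: max(65, 5) = 65
Hit chance = 65%

65%


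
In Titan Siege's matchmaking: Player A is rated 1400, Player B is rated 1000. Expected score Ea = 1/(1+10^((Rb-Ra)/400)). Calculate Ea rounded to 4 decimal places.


Elo expected score: Ea = 1/(1 + 10^((Rb-Ra)/400))
Rb - Ra = 1000 - 1400 = -400
(Rb-Ra)/400 = -400/400 = -1.0
10^-1.0 = 0.1
Ea = 1/(1 + 0.1) = 1/1.1 = 0.9091

0.9091


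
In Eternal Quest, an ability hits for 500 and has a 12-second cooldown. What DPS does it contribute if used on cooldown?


DPS = damage / cooldown
= 500 / 12
= 41.67

41.67 DPS


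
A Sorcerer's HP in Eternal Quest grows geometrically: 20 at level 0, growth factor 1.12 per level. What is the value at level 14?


value = base * growth^level
= 20 * 1.12^14
= 20 * 4.887112
= 97.74

97.74 HP


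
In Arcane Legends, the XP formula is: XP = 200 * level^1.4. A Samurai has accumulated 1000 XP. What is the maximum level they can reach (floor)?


XP = 200 * level^1.4, so level = (XP / 200)^(1/1.4)
= (1000 / 200)^(1/1.4)
= 5.0^0.7143
= 3.1569
Floor: level = 3

level 3


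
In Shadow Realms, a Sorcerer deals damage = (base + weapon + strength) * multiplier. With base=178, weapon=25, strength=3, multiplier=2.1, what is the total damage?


Sum base + weapon + str = 178 + 25 + 3 = 206
Multiply by 2.1:
206 * 2.1 = 432.6

432.6 damage


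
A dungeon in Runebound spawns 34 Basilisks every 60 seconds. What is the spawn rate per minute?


Spawns per minute = count * (60 / interval)
= 34 * (60 / 60)
= 34 * 1.0
= 34.0

34.0 per minute


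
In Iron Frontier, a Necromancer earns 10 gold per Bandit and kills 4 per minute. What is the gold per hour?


Gold per minute = 10 * 4 = 40
Gold per hour = 40 * 60 = 2400

2400 gold/hour


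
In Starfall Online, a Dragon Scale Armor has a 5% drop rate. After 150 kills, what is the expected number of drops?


Expected drops = kills * (drop_rate / 100)
= 150 * (5 / 100)
= 150 * 0.05
= 7.5

7.5 drops


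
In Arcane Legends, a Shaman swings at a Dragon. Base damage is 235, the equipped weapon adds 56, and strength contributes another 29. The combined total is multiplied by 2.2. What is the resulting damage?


Sum base + weapon + str = 235 + 56 + 29 = 320
Multiply by 2.2:
320 * 2.2 = 704.0

704.0 damage


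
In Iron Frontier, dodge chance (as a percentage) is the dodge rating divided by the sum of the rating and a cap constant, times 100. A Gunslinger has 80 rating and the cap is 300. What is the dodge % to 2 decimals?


dodge% = 80 / (80 + 300) * 100
= 80 / 380 * 100
= 0.210526 * 100
= 21.05%

21.05%


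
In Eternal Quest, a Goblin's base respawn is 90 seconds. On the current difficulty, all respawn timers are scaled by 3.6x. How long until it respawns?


Respawn time = base * multiplier
= 90 * 3.6
= 324.0 seconds

324.0 seconds


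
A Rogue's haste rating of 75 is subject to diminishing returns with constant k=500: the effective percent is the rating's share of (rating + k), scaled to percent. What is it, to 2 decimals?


effective% = rating / (rating + k) * 100
= 75 / (75 + 500) * 100
= 75 / 575 * 100
= 0.130435 * 100
= 13.04%

13.04%


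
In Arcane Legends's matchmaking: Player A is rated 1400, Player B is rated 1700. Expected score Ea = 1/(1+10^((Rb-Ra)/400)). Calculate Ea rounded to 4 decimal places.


Elo expected score: Ea = 1/(1 + 10^((Rb-Ra)/400))
Rb - Ra = 1700 - 1400 = 300
(Rb-Ra)/400 = 300/400 = 0.75
10^0.75 = 5.623413
Ea = 1/(1 + 5.623413) = 1/6.623413 = 0.1510

0.1510


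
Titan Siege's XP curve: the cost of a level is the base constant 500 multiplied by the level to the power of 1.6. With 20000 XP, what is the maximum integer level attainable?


XP = 500 * level^1.6, so level = (XP / 500)^(1/1.6)
= (20000 / 500)^(1/1.6)
= 40.0^0.625
= 10.0297
Floor: level = 10

level 10
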